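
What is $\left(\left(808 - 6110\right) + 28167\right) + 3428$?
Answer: $26293$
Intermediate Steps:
$\left(\left(808 - 6110\right) + 28167\right) + 3428 = \left(-5302 + 28167\right) + 3428 = 22865 + 3428 = 26293$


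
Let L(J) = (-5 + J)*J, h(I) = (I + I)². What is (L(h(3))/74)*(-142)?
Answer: -79236/37 ≈ -2141.5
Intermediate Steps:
h(I) = 4*I² (h(I) = (2*I)² = 4*I²)
L(J) = J*(-5 + J)
(L(h(3))/74)*(-142) = (((4*3²)*(-5 + 4*3²))/74)*(-142) = (((4*9)*(-5 + 4*9))/74)*(-142) = ((36*(-5 + 36))/74)*(-142) = ((36*31)/74)*(-142) = ((1/74)*1116)*(-142) = (558/37)*(-142) = -79236/37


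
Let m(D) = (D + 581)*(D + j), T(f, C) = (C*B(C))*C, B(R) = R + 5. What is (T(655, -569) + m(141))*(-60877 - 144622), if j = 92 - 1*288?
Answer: 37532525186086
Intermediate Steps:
B(R) = 5 + R
j = -196 (j = 92 - 288 = -196)
T(f, C) = C**2*(5 + C) (T(f, C) = (C*(5 + C))*C = C**2*(5 + C))
m(D) = (-196 + D)*(581 + D) (m(D) = (D + 581)*(D - 196) = (581 + D)*(-196 + D) = (-196 + D)*(581 + D))
(T(655, -569) + m(141))*(-60877 - 144622) = ((-569)**2*(5 - 569) + (-113876 + 141**2 + 385*141))*(-60877 - 144622) = (323761*(-564) + (-113876 + 19881 + 54285))*(-205499) = (-182601204 - 39710)*(-205499) = -182640914*(-205499) = 37532525186086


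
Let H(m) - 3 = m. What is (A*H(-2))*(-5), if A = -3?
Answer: 15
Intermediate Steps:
H(m) = 3 + m
(A*H(-2))*(-5) = -3*(3 - 2)*(-5) = -3*1*(-5) = -3*(-5) = 15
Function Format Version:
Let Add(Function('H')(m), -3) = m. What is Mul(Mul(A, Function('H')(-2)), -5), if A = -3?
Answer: 15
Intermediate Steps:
Function('H')(m) = Add(3, m)
Mul(Mul(A, Function('H')(-2)), -5) = Mul(Mul(-3, Add(3, -2)), -5) = Mul(Mul(-3, 1), -5) = Mul(-3, -5) = 15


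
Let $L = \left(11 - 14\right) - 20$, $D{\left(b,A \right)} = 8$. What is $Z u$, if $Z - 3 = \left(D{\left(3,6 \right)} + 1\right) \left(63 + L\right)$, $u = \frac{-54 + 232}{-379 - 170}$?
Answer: $- \frac{21538}{183} \approx -117.69$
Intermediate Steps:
$u = - \frac{178}{549}$ ($u = \frac{178}{-549} = 178 \left(- \frac{1}{549}\right) = - \frac{178}{549} \approx -0.32423$)
$L = -23$ ($L = -3 - 20 = -23$)
$Z = 363$ ($Z = 3 + \left(8 + 1\right) \left(63 - 23\right) = 3 + 9 \cdot 40 = 3 + 360 = 363$)
$Z u = 363 \left(- \frac{178}{549}\right) = - \frac{21538}{183}$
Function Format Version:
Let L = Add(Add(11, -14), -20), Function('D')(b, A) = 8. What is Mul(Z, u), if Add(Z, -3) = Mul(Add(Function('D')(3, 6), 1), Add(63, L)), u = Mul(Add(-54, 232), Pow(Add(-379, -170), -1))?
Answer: Rational(-21538, 183) ≈ -117.69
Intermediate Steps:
u = Rational(-178, 549) (u = Mul(178, Pow(-549, -1)) = Mul(178, Rational(-1, 549)) = Rational(-178, 549) ≈ -0.32423)
L = -23 (L = Add(-3, -20) = -23)
Z = 363 (Z = Add(3, Mul(Add(8, 1), Add(63, -23))) = Add(3, Mul(9, 40)) = Add(3, 360) = 363)
Mul(Z, u) = Mul(363, Rational(-178, 549)) = Rational(-21538, 183)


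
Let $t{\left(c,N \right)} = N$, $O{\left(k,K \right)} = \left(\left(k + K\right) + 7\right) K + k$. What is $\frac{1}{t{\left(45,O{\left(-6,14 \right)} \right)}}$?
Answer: $\frac{1}{204} \approx 0.004902$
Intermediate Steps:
$O{\left(k,K \right)} = k + K \left(7 + K + k\right)$ ($O{\left(k,K \right)} = \left(\left(K + k\right) + 7\right) K + k = \left(7 + K + k\right) K + k = K \left(7 + K + k\right) + k = k + K \left(7 + K + k\right)$)
$\frac{1}{t{\left(45,O{\left(-6,14 \right)} \right)}} = \frac{1}{-6 + 14^{2} + 7 \cdot 14 + 14 \left(-6\right)} = \frac{1}{-6 + 196 + 98 - 84} = \frac{1}{204}$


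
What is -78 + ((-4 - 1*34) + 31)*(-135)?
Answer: 867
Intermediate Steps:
-78 + ((-4 - 1*34) + 31)*(-135) = -78 + ((-4 - 34) + 31)*(-135) = -78 + (-38 + 31)*(-135) = -78 - 7*(-135) = -78 + 945 = 867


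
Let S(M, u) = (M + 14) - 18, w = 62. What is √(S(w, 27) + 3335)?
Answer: 3*√377 ≈ 58.249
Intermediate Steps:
S(M, u) = -4 + M (S(M, u) = (14 + M) - 18 = -4 + M)
√(S(w, 27) + 3335) = √((-4 + 62) + 3335) = √(58 + 3335) = √3393 = 3*√377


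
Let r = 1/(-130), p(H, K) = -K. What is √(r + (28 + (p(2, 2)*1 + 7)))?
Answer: √557570/130 ≈ 5.7439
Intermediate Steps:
r = -1/130 ≈ -0.0076923
√(r + (28 + (p(2, 2)*1 + 7))) = √(-1/130 + (28 + (-1*2*1 + 7))) = √(-1/130 + (28 + (-2*1 + 7))) = √(-1/130 + (28 + (-2 + 7))) = √(-1/130 + (28 + 5)) = √(-1/130 + 33) = √(4289/130) = √557570/130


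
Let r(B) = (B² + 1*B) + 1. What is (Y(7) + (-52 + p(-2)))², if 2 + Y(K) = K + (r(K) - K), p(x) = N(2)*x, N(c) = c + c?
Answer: 25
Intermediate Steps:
r(B) = 1 + B + B² (r(B) = (B² + B) + 1 = (B + B²) + 1 = 1 + B + B²)
N(c) = 2*c
p(x) = 4*x (p(x) = (2*2)*x = 4*x)
Y(K) = -1 + K + K² (Y(K) = -2 + (K + ((1 + K + K²) - K)) = -2 + (K + (1 + K²)) = -2 + (1 + K + K²) = -1 + K + K²)
(Y(7) + (-52 + p(-2)))² = ((-1 + 7 + 7²) + (-52 + 4*(-2)))² = ((-1 + 7 + 49) + (-52 - 8))² = (55 - 60)² = (-5)² = 25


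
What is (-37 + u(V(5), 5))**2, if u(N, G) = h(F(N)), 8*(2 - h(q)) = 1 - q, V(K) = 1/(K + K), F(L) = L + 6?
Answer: 7557001/6400 ≈ 1180.8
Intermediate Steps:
F(L) = 6 + L
V(K) = 1/(2*K)
h(q) = 15/8 + q/8 (h(q) = 2 - (1 - q)/8 = 2 + (-1/8 + q/8) = 15/8 + q/8)
u(N, G) = 21/8 + N/8 (u(N, G) = 15/8 + (6 + N)/8 = 15/8 + (3/4 + N/8) = 21/8 + N/8)
(-37 + u(V(5), 5))**2 = (-37 + (21/8 + ((1/2)/5)/8))**2 = (-37 + (21/8 + ((1/2)*(1/5))/8))**2 = (-37 + (21/8 + (1/8)*(1/10)))**2 = (-37 + (21/8 + 1/80))**2 = (-37 + 211/80)**2 = (-2749/80)**2 = 7557001/6400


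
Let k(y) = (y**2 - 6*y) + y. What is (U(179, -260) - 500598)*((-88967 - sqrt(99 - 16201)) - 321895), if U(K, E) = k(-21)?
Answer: 205452364824 + 500052*I*sqrt(16102) ≈ 2.0545e+11 + 6.3453e+7*I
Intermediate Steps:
k(y) = y**2 - 5*y
U(K, E) = 546 (U(K, E) = -21*(-5 - 21) = -21*(-26) = 546)
(U(179, -260) - 500598)*((-88967 - sqrt(99 - 16201)) - 321895) = (546 - 500598)*((-88967 - sqrt(99 - 16201)) - 321895) = -500052*((-88967 - sqrt(-16102)) - 321895) = -500052*((-88967 - I*sqrt(16102)) - 321895) = -500052*(-410862 - I*sqrt(16102)) = 205452364824 + 500052*I*sqrt(16102)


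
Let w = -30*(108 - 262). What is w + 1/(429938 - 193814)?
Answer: 1090892881/236124 ≈ 4620.0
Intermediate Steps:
w = 4620 (w = -30*(-154) = 4620)
w + 1/(429938 - 193814) = 4620 + 1/(429938 - 193814) = 4620 + 1/236124 = 1090892881/236124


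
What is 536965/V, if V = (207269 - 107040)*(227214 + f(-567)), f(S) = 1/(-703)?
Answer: 377486395/16009722599989 ≈ 2.3579e-5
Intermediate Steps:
f(S) = -1/703
V = 16009722599989/703 (V = (207269 - 107040)*(227214 - 1/703) = 100229*(159731441/703) = 16009722599989/703 ≈ 2.2773e+10)
536965/V = 536965/(16009722599989/703) = 536965*(703/16009722599989) = 377486395/16009722599989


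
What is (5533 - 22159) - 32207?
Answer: -48833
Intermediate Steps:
(5533 - 22159) - 32207 = -16626 - 32207 = -48833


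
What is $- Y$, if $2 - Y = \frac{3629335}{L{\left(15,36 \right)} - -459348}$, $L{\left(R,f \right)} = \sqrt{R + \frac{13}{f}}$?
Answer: $\frac{44824557722498}{7596021063191} - \frac{21776010 \sqrt{553}}{7596021063191} \approx 5.901$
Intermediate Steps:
$Y = 2 - \frac{3629335}{459348 + \frac{\sqrt{553}}{6}}$ ($Y = 2 - \frac{3629335}{\sqrt{15 + \frac{13}{36}} - -459348} = 2 - \frac{3629335}{\sqrt{15 + 13 \cdot \frac{1}{36}} + 459348} = 2 - \frac{3629335}{\sqrt{15 + \frac{13}{36}} + 459348} = 2 - \frac{3629335}{\sqrt{\frac{553}{36}} + 459348} = 2 - \frac{3629335}{\frac{\sqrt{553}}{6} + 459348} = 2 - \frac{3629335}{459348 + \frac{\sqrt{553}}{6}} \approx -5.901$)
$- Y = - (- \frac{44824557722498}{7596021063191} + \frac{21776010 \sqrt{553}}{7596021063191}) = \frac{44824557722498}{7596021063191} - \frac{21776010 \sqrt{553}}{7596021063191}$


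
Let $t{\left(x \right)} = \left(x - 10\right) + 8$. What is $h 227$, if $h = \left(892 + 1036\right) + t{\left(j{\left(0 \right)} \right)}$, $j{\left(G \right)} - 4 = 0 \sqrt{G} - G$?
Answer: $438110$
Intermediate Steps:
$j{\left(G \right)} = 4 - G$ ($j{\left(G \right)} = 4 + \left(0 \sqrt{G} - G\right) = 4 + \left(0 - G\right) = 4 - G$)
$t{\left(x \right)} = -2 + x$ ($t{\left(x \right)} = \left(-10 + x\right) + 8 = -2 + x$)
$h = 1930$ ($h = \left(892 + 1036\right) + \left(-2 + \left(4 - 0\right)\right) = 1928 + \left(-2 + \left(4 + 0\right)\right) = 1928 + \left(-2 + 4\right) = 1928 + 2 = 1930$)
$h 227 = 1930 \cdot 227 = 438110$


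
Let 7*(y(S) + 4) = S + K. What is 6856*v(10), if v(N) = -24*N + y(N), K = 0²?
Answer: -11641488/7 ≈ -1.6631e+6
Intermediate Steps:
K = 0
y(S) = -4 + S/7 (y(S) = -4 + (S + 0)/7 = -4 + S/7)
v(N) = -4 - 167*N/7 (v(N) = -24*N + (-4 + N/7) = -4 - 167*N/7)
6856*v(10) = 6856*(-4 - 167/7*10) = 6856*(-4 - 1670/7) = 6856*(-1698/7) = -11641488/7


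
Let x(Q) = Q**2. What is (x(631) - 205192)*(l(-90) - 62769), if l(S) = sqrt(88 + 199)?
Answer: -12112471161 + 192969*sqrt(287) ≈ -1.2109e+10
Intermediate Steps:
l(S) = sqrt(287)
(x(631) - 205192)*(l(-90) - 62769) = (631**2 - 205192)*(sqrt(287) - 62769) = (398161 - 205192)*(-62769 + sqrt(287)) = 192969*(-62769 + sqrt(287)) = -12112471161 + 192969*sqrt(287)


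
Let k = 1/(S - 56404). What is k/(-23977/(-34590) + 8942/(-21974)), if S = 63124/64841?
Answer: -352031357679/5683511413594768 ≈ -6.1939e-5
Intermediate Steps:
S = 63124/64841 (S = 63124*(1/64841) = 63124/64841 ≈ 0.97352)
k = -64841/3657228640 (k = 1/(63124/64841 - 56404) = 1/(-3657228640/64841) = -64841/3657228640 ≈ -1.7730e-5)
k/(-23977/(-34590) + 8942/(-21974)) = -64841/(3657228640*(-23977/(-34590) + 8942/(-21974))) = -64841/(3657228640*(-23977*(-1/34590) + 8942*(-1/21974))) = -64841/(3657228640*(23977/34590 - 4471/10987)) = -64841/(3657228640*108783409/380040330) = -64841/3657228640*380040330/108783409 = -352031357679/5683511413594768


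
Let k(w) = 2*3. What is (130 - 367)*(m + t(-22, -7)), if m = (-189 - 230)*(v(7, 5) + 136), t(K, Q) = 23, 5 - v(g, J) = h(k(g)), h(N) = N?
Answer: 13400454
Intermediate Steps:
k(w) = 6
v(g, J) = -1 (v(g, J) = 5 - 1*6 = 5 - 6 = -1)
m = -56565 (m = (-189 - 230)*(-1 + 136) = -419*135 = -56565)
(130 - 367)*(m + t(-22, -7)) = (130 - 367)*(-56565 + 23) = -237*(-56542) = 13400454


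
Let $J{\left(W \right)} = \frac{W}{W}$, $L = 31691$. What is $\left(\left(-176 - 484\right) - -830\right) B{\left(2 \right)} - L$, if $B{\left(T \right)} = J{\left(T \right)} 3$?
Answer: $-31181$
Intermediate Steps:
$J{\left(W \right)} = 1$
$B{\left(T \right)} = 3$ ($B{\left(T \right)} = 1 \cdot 3 = 3$)
$\left(\left(-176 - 484\right) - -830\right) B{\left(2 \right)} - L = \left(\left(-176 - 484\right) - -830\right) 3 - 31691 = \left(\left(-176 - 484\right) + 830\right) 3 - 31691 = \left(-660 + 830\right) 3 - 31691 = 170 \cdot 3 - 31691 = 510 - 31691 = -31181$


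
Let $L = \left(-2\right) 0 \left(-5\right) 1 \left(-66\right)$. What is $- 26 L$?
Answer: $0$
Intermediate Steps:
$L = 0$ ($L = 0 \left(-5\right) 1 \left(-66\right) = 0 \cdot 1 \left(-66\right) = 0 \left(-66\right) = 0$)
$- 26 L = \left(-26\right) 0 = 0$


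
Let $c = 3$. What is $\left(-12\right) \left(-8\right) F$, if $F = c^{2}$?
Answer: $864$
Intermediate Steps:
$F = 9$ ($F = 3^{2} = 9$)
$\left(-12\right) \left(-8\right) F = \left(-12\right) \left(-8\right) 9 = 96 \cdot 9 = 864$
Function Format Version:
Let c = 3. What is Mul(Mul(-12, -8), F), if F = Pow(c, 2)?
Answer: 864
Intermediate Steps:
F = 9 (F = Pow(3, 2) = 9)
Mul(Mul(-12, -8), F) = Mul(Mul(-12, -8), 9) = Mul(96, 9) = 864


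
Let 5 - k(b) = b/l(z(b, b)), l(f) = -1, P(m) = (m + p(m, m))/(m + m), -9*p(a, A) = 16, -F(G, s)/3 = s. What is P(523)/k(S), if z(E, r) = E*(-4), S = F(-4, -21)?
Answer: 4691/640152 ≈ 0.0073279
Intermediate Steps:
F(G, s) = -3*s
S = 63 (S = -3*(-21) = 63)
p(a, A) = -16/9 (p(a, A) = -1/9*16 = -16/9)
z(E, r) = -4*E
P(m) = (-16/9 + m)/(2*m) (P(m) = (m - 16/9)/(m + m) = (-16/9 + m)/((2*m)) = (-16/9 + m)*(1/(2*m)) = (-16/9 + m)/(2*m))
k(b) = 5 + b (k(b) = 5 - b/(-1) = 5 - b*(-1) = 5 - (-1)*b = 5 + b)
P(523)/k(S) = ((1/18)*(-16 + 9*523)/523)/(5 + 63) = ((1/18)*(1/523)*(-16 + 4707))/68 = ((1/18)*(1/523)*4691)*(1/68) = (4691/9414)*(1/68) = 4691/640152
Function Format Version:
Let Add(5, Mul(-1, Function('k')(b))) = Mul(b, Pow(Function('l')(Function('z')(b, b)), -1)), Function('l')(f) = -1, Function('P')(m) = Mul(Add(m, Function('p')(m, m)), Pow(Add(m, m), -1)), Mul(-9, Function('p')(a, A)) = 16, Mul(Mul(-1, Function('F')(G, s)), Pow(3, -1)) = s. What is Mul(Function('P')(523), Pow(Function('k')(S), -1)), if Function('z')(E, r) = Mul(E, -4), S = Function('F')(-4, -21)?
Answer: Rational(4691, 640152) ≈ 0.0073279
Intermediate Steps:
Function('F')(G, s) = Mul(-3, s)
S = 63 (S = Mul(-3, -21) = 63)
Function('p')(a, A) = Rational(-16, 9) (Function('p')(a, A) = Mul(Rational(-1, 9), 16) = Rational(-16, 9))
Function('z')(E, r) = Mul(-4, E)
Function('P')(m) = Mul(Rational(1, 2), Pow(m, -1), Add(Rational(-16, 9), m)) (Function('P')(m) = Mul(Add(m, Rational(-16, 9)), Pow(Add(m, m), -1)) = Mul(Add(Rational(-16, 9), m), Pow(Mul(2, m), -1)) = Mul(Add(Rational(-16, 9), m), Mul(Rational(1, 2), Pow(m, -1))) = Mul(Rational(1, 2), Pow(m, -1), Add(Rational(-16, 9), m)))
Function('k')(b) = Add(5, b) (Function('k')(b) = Add(5, Mul(-1, Mul(b, Pow(-1, -1)))) = Add(5, Mul(-1, Mul(b, -1))) = Add(5, Mul(-1, Mul(-1, b))) = Add(5, b))
Mul(Function('P')(523), Pow(Function('k')(S), -1)) = Mul(Mul(Rational(1, 18), Pow(523, -1), Add(-16, Mul(9, 523))), Pow(Add(5, 63), -1)) = Mul(Mul(Rational(1, 18), Rational(1, 523), Add(-16, 4707)), Pow(68, -1)) = Mul(Mul(Rational(1, 18), Rational(1, 523), 4691), Rational(1, 68)) = Mul(Rational(4691, 9414), Rational(1, 68)) = Rational(4691, 640152)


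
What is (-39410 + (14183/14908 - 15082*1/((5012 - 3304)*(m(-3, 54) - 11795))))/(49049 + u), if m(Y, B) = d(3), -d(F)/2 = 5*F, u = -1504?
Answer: -2966499988819061/3578930462376500 ≈ -0.82888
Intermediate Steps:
d(F) = -10*F
m(Y, B) = -30 (m(Y, B) = -10*3 = -30)
(-39410 + (14183/14908 - 15082*1/((5012 - 3304)*(m(-3, 54) - 11795))))/(49049 + u) = (-39410 + (14183/14908 - 15082*1/((-30 - 11795)*(5012 - 3304))))/(49049 - 1504) = (-39410 + (14183*(1/14908) - 15082/((-11825*1708))))/47545 = (-39410 + (14183/14908 - 15082/(-20197100)))*(1/47545) = (-39410 + (14183/14908 - 15082*(-1/20197100)))*(1/47545) = (-39410 + (14183/14908 + 7541/10098550))*(1/47545) = (-39410 + 71670077939/75274591700)*(1/47545) = -2966499988819061/75274591700*1/47545 = -2966499988819061/3578930462376500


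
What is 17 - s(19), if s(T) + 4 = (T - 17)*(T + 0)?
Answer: -17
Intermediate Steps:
s(T) = -4 + T*(-17 + T) (s(T) = -4 + (T - 17)*(T + 0) = -4 + (-17 + T)*T = -4 + T*(-17 + T))
17 - s(19) = 17 - (-4 + 19² - 17*19) = 17 - (-4 + 361 - 323) = 17 - 1*34 = 17 - 34 = -17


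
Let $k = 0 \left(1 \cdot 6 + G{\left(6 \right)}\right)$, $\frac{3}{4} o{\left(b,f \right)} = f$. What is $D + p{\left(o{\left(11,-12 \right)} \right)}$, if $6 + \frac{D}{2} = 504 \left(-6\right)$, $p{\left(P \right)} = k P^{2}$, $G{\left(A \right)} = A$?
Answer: $-6060$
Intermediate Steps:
$o{\left(b,f \right)} = \frac{4 f}{3}$
$k = 0$ ($k = 0 \left(1 \cdot 6 + 6\right) = 0 \left(6 + 6\right) = 0 \cdot 12 = 0$)
$p{\left(P \right)} = 0$ ($p{\left(P \right)} = 0 P^{2} = 0$)
$D = -6060$ ($D = -12 + 2 \cdot 504 \left(-6\right) = -12 + 2 \left(-3024\right) = -12 - 6048 = -6060$)
$D + p{\left(o{\left(11,-12 \right)} \right)} = -6060 + 0 = -6060$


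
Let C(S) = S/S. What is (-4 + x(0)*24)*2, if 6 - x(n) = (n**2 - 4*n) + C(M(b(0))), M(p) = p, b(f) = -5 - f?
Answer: 232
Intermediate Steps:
C(S) = 1
x(n) = 5 - n**2 + 4*n (x(n) = 6 - ((n**2 - 4*n) + 1) = 6 - (1 + n**2 - 4*n) = 6 + (-1 - n**2 + 4*n) = 5 - n**2 + 4*n)
(-4 + x(0)*24)*2 = (-4 + (5 - 1*0**2 + 4*0)*24)*2 = (-4 + (5 - 1*0 + 0)*24)*2 = (-4 + (5 + 0 + 0)*24)*2 = (-4 + 5*24)*2 = (-4 + 120)*2 = 116*2 = 232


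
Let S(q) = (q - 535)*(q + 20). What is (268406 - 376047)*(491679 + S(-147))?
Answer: -62248036813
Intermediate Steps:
S(q) = (-535 + q)*(20 + q)
(268406 - 376047)*(491679 + S(-147)) = (268406 - 376047)*(491679 + (-10700 + (-147)² - 515*(-147))) = -107641*(491679 + (-10700 + 21609 + 75705)) = -107641*(491679 + 86614) = -107641*578293 = -62248036813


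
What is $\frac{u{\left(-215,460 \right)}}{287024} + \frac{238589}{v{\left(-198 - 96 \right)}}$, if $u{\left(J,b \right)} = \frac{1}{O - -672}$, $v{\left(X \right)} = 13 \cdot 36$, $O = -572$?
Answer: $\frac{131693786809}{258321600} \approx 509.81$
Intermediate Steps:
$v{\left(X \right)} = 468$
$u{\left(J,b \right)} = \frac{1}{100}$ ($u{\left(J,b \right)} = \frac{1}{-572 - -672} = \frac{1}{-572 + 672} = \frac{1}{100}$)
$\frac{u{\left(-215,460 \right)}}{287024} + \frac{238589}{v{\left(-198 - 96 \right)}} = \frac{1}{100 \cdot 287024} + \frac{238589}{468} = \frac{1}{100} \cdot \frac{1}{287024} + 238589 \cdot \frac{1}{468} = \frac{1}{28702400} + \frac{18353}{36} = \frac{131693786809}{258321600}$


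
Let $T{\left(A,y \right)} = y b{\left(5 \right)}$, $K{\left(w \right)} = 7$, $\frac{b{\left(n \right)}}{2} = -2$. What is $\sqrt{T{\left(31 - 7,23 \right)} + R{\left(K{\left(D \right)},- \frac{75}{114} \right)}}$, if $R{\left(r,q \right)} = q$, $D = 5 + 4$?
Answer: $\frac{i \sqrt{133798}}{38} \approx 9.6259 i$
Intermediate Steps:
$b{\left(n \right)} = -4$ ($b{\left(n \right)} = 2 \left(-2\right) = -4$)
$D = 9$
$T{\left(A,y \right)} = - 4 y$ ($T{\left(A,y \right)} = y \left(-4\right) = - 4 y$)
$\sqrt{T{\left(31 - 7,23 \right)} + R{\left(K{\left(D \right)},- \frac{75}{114} \right)}} = \sqrt{\left(-4\right) 23 - \frac{75}{114}} = \sqrt{-92 - \frac{25}{38}} = \sqrt{- \frac{3521}{38}} = \frac{i \sqrt{133798}}{38}$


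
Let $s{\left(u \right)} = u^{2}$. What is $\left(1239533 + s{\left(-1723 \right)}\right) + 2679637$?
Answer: $6887899$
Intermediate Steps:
$\left(1239533 + s{\left(-1723 \right)}\right) + 2679637 = \left(1239533 + \left(-1723\right)^{2}\right) + 2679637 = \left(1239533 + 2968729\right) + 2679637 = 4208262 + 2679637 = 6887899$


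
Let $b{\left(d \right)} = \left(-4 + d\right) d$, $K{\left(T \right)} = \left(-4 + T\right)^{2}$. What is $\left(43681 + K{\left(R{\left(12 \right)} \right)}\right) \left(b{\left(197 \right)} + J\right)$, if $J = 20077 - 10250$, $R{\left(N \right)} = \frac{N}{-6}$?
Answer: $2091771016$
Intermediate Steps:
$R{\left(N \right)} = - \frac{N}{6}$ ($R{\left(N \right)} = N \left(- \frac{1}{6}\right) = - \frac{N}{6}$)
$b{\left(d \right)} = d \left(-4 + d\right)$
$J = 9827$
$\left(43681 + K{\left(R{\left(12 \right)} \right)}\right) \left(b{\left(197 \right)} + J\right) = \left(43681 + \left(-4 - 2\right)^{2}\right) \left(197 \left(-4 + 197\right) + 9827\right) = \left(43681 + \left(-4 - 2\right)^{2}\right) \left(197 \cdot 193 + 9827\right) = \left(43681 + \left(-6\right)^{2}\right) \left(38021 + 9827\right) = \left(43681 + 36\right) 47848 = 43717 \cdot 47848 = 2091771016$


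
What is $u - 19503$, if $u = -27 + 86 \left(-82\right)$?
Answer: $-26582$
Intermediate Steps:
$u = -7079$ ($u = -27 - 7052 = -7079$)
$u - 19503 = -7079 - 19503 = -26582$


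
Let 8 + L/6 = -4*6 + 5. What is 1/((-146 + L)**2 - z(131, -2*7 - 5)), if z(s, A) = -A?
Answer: 1/94845 ≈ 1.0544e-5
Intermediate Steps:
L = -162 (L = -48 + 6*(-4*6 + 5) = -48 + 6*(-24 + 5) = -48 + 6*(-19) = -48 - 114 = -162)
1/((-146 + L)**2 - z(131, -2*7 - 5)) = 1/((-146 - 162)**2 - (-1)*(-2*7 - 5)) = 1/((-308)**2 - (-1)*(-14 - 5)) = 1/(94864 - (-1)*(-19)) = 1/(94864 - 1*19) = 1/(94864 - 19) = 1/94845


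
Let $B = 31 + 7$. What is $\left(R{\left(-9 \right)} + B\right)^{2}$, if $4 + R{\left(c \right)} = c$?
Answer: $625$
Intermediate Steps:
$B = 38$
$R{\left(c \right)} = -4 + c$
$\left(R{\left(-9 \right)} + B\right)^{2} = \left(\left(-4 - 9\right) + 38\right)^{2} = \left(-13 + 38\right)^{2} = 25^{2} = 625$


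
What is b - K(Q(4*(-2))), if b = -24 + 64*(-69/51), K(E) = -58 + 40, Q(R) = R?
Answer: -1574/17 ≈ -92.588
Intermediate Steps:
K(E) = -18
b = -1880/17 (b = -24 + 64*(-69*1/51) = -24 + 64*(-23/17) = -24 - 1472/17 = -1880/17 ≈ -110.59)
b - K(Q(4*(-2))) = -1880/17 - 1*(-18) = -1880/17 + 18 = -1574/17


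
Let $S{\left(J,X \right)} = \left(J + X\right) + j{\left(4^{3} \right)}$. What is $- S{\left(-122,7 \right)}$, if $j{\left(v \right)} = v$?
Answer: $51$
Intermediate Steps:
$S{\left(J,X \right)} = 64 + J + X$ ($S{\left(J,X \right)} = \left(J + X\right) + 4^{3} = \left(J + X\right) + 64 = 64 + J + X$)
$- S{\left(-122,7 \right)} = - (64 - 122 + 7) = \left(-1\right) \left(-51\right) = 51$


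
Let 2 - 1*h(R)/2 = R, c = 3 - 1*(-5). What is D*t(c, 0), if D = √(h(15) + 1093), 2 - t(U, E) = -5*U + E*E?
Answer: 42*√1067 ≈ 1371.9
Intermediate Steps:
c = 8 (c = 3 + 5 = 8)
h(R) = 4 - 2*R
t(U, E) = 2 - E² + 5*U (t(U, E) = 2 - (-5*U + E*E) = 2 - (-5*U + E²) = 2 - (E² - 5*U) = 2 + (-E² + 5*U) = 2 - E² + 5*U)
D = √1067 (D = √((4 - 2*15) + 1093) = √((4 - 30) + 1093) = √(-26 + 1093) = √1067 ≈ 32.665)
D*t(c, 0) = √1067*(2 - 1*0² + 5*8) = √1067*(2 - 1*0 + 40) = √1067*(2 + 0 + 40) = √1067*42 = 42*√1067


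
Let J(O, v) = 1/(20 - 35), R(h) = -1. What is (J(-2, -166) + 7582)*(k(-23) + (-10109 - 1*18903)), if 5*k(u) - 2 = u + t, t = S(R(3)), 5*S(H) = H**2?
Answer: -82499471516/375 ≈ -2.2000e+8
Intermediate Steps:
S(H) = H**2/5
t = 1/5 (t = (1/5)*(-1)**2 = (1/5)*1 = 1/5 ≈ 0.20000)
J(O, v) = -1/15 (J(O, v) = 1/(-15) = -1/15)
k(u) = 11/25 + u/5 (k(u) = 2/5 + (u + 1/5)/5 = 2/5 + (1/5 + u)/5 = 2/5 + (1/25 + u/5) = 11/25 + u/5)
(J(-2, -166) + 7582)*(k(-23) + (-10109 - 1*18903)) = (-1/15 + 7582)*((11/25 + (1/5)*(-23)) + (-10109 - 1*18903)) = 113729*((11/25 - 23/5) + (-10109 - 18903))/15 = 113729*(-104/25 - 29012)/15 = (113729/15)*(-725404/25) = -82499471516/375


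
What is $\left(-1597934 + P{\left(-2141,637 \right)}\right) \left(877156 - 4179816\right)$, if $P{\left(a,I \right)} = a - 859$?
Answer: $5287340684440$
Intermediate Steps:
$P{\left(a,I \right)} = -859 + a$
$\left(-1597934 + P{\left(-2141,637 \right)}\right) \left(877156 - 4179816\right) = \left(-1597934 - 3000\right) \left(877156 - 4179816\right) = \left(-1597934 - 3000\right) \left(-3302660\right) = \left(-1600934\right) \left(-3302660\right) = 5287340684440$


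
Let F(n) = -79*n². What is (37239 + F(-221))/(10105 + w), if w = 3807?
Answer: -477650/1739 ≈ -274.67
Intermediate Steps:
(37239 + F(-221))/(10105 + w) = (37239 - 79*(-221)²)/(10105 + 3807) = (37239 - 79*48841)/13912 = (37239 - 3858439)*(1/13912) = -3821200*1/13912 = -477650/1739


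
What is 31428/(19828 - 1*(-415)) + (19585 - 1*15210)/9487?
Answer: 386720561/192045341 ≈ 2.0137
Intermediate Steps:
31428/(19828 - 1*(-415)) + (19585 - 1*15210)/9487 = 31428/(19828 + 415) + (19585 - 15210)*(1/9487) = 31428/20243 + 4375*(1/9487) = 31428*(1/20243) + 4375/9487 = 31428/20243 + 4375/9487 = 386720561/192045341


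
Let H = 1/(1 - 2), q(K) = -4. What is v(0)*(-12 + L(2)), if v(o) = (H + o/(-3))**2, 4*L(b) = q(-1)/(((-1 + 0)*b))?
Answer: -23/2 ≈ -11.500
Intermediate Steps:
H = -1 (H = 1/(-1) = -1)
L(b) = 1/b (L(b) = (-4*1/(b*(-1 + 0)))/4 = (-4*(-1/b))/4 = (-(-4)/b)/4 = (4/b)/4 = 1/b)
v(o) = (-1 - o/3)**2 (v(o) = (-1 + o/(-3))**2 = (-1 + o*(-1/3))**2 = (-1 - o/3)**2)
v(0)*(-12 + L(2)) = ((3 + 0)**2/9)*(-12 + 1/2) = ((1/9)*3**2)*(-12 + 1/2) = ((1/9)*9)*(-23/2) = 1*(-23/2) = -23/2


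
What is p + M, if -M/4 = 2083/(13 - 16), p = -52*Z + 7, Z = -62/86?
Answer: 364015/129 ≈ 2821.8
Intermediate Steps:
Z = -31/43 (Z = -62*1/86 = -31/43 ≈ -0.72093)
p = 1913/43 (p = -52*(-31/43) + 7 = 1612/43 + 7 = 1913/43 ≈ 44.488)
M = 8332/3 (M = -4*2083/(13 - 16) = -4*2083/(-3) = -(-4)*2083/3 = -4*(-2083/3) = 8332/3 ≈ 2777.3)
p + M = 1913/43 + 8332/3 = 364015/129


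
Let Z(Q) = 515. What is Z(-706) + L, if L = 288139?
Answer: 288654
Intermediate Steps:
Z(-706) + L = 515 + 288139 = 288654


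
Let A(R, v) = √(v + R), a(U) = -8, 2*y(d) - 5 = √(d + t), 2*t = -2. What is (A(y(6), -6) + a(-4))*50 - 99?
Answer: -499 + 25*I*√(14 - 2*√5) ≈ -499.0 + 77.168*I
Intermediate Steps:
t = -1 (t = (½)*(-2) = -1)
y(d) = 5/2 + √(-1 + d)/2 (y(d) = 5/2 + √(d - 1)/2 = 5/2 + √(-1 + d)/2)
A(R, v) = √(R + v)
(A(y(6), -6) + a(-4))*50 - 99 = (√((5/2 + √(-1 + 6)/2) - 6) - 8)*50 - 99 = (√((5/2 + √5/2) - 6) - 8)*50 - 99 = (√(-7/2 + √5/2) - 8)*50 - 99 = (-8 + √(-7/2 + √5/2))*50 - 99 = (-400 + 50*√(-7/2 + √5/2)) - 99 = -499 + 50*√(-7/2 + √5/2)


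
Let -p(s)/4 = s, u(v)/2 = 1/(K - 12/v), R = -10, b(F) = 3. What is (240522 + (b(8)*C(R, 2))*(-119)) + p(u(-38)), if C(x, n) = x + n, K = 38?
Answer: 22147379/91 ≈ 2.4338e+5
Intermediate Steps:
u(v) = 2/(38 - 12/v)
p(s) = -4*s
C(x, n) = n + x
(240522 + (b(8)*C(R, 2))*(-119)) + p(u(-38)) = (240522 + (3*(2 - 10))*(-119)) - (-152)/(-6 + 19*(-38)) = (240522 + (3*(-8))*(-119)) - (-152)/(-6 - 722) = (240522 - 24*(-119)) - (-152)/(-728) = (240522 + 2856) - (-152)*(-1)/728 = 243378 - 4*19/364 = 243378 - 19/91 = 22147379/91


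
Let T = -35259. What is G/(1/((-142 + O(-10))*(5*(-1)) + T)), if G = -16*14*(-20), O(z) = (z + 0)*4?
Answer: -153883520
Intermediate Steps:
O(z) = 4*z (O(z) = z*4 = 4*z)
G = 4480 (G = -224*(-20) = 4480)
G/(1/((-142 + O(-10))*(5*(-1)) + T)) = 4480/(1/((-142 + 4*(-10))*(5*(-1)) - 35259)) = 4480/(1/((-142 - 40)*(-5) - 35259)) = 4480/(1/(-182*(-5) - 35259)) = 4480/(1/(910 - 35259)) = 4480/(1/(-34349)) = 4480/(-1/34349) = 4480*(-34349) = -153883520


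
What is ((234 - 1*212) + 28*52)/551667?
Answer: 1478/551667 ≈ 0.0026792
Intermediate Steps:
((234 - 1*212) + 28*52)/551667 = ((234 - 212) + 1456)*(1/551667) = (22 + 1456)*(1/551667) = 1478*(1/551667) = 1478/551667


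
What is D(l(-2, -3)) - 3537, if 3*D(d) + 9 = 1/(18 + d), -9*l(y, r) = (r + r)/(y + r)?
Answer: -948715/268 ≈ -3540.0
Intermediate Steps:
l(y, r) = -2*r/(9*(r + y)) (l(y, r) = -(r + r)/(9*(y + r)) = -2*r/(9*(r + y)))
D(d) = -3 + 1/(3*(18 + d))
D(l(-2, -3)) - 3537 = (-161 - (-18)*(-3)/(9*(-3) + 9*(-2)))/(3*(18 - 2*(-3)/(9*(-3) + 9*(-2)))) - 3537 = (-161 - (-18)*(-3)/(-27 - 18))/(3*(18 - 2*(-3)/(-27 - 18))) - 3537 = (-161 - (-18)*(-3)/(-45))/(3*(18 - 2*(-3)/(-45))) - 3537 = (-161 - (-18)*(-3)*(-1)/45)/(3*(18 - 2*(-3)*(-1/45))) - 3537 = (-161 - 9*(-2/15))/(3*(18 - 2/15)) - 3537 = (-161 + 6/5)/(3*(268/15)) - 3537 = (1/3)*(15/268)*(-799/5) - 3537 = -799/268 - 3537 = -948715/268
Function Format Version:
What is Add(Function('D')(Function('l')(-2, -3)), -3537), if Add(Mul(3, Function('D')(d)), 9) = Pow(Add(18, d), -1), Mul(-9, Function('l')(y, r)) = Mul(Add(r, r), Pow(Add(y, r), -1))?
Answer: Rational(-948715, 268) ≈ -3540.0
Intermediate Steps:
Function('l')(y, r) = Mul(Rational(-2, 9), r, Pow(Add(r, y), -1)) (Function('l')(y, r) = Mul(Rational(-1, 9), Mul(Add(r, r), Pow(Add(y, r), -1))) = Mul(Rational(-1, 9), Mul(Mul(2, r), Pow(Add(r, y), -1))) = Mul(Rational(-1, 9), Mul(2, r, Pow(Add(r, y), -1))) = Mul(Rational(-2, 9), r, Pow(Add(r, y), -1)))
Function('D')(d) = Add(-3, Mul(Rational(1, 3), Pow(Add(18, d), -1)))
Add(Function('D')(Function('l')(-2, -3)), -3537) = Add(Mul(Rational(1, 3), Pow(Add(18, Mul(-2, -3, Pow(Add(Mul(9, -3), Mul(9, -2)), -1))), -1), Add(-161, Mul(-9, Mul(-2, -3, Pow(Add(Mul(9, -3), Mul(9, -2)), -1))))), -3537) = Add(Mul(Rational(1, 3), Pow(Add(18, Mul(-2, -3, Pow(Add(-27, -18), -1))), -1), Add(-161, Mul(-9, Mul(-2, -3, Pow(Add(-27, -18), -1))))), -3537) = Add(Mul(Rational(1, 3), Pow(Add(18, Mul(-2, -3, Pow(-45, -1))), -1), Add(-161, Mul(-9, Mul(-2, -3, Pow(-45, -1))))), -3537) = Add(Mul(Rational(1, 3), Pow(Add(18, Mul(-2, -3, Rational(-1, 45))), -1), Add(-161, Mul(-9, Mul(-2, -3, Rational(-1, 45))))), -3537) = Add(Mul(Rational(1, 3), Pow(Add(18, Rational(-2, 15)), -1), Add(-161, Mul(-9, Rational(-2, 15)))), -3537) = Add(Mul(Rational(1, 3), Pow(Rational(268, 15), -1), Add(-161, Rational(6, 5))), -3537) = Add(Mul(Rational(1, 3), Rational(15, 268), Rational(-799, 5)), -3537) = Add(Rational(-799, 268), -3537) = Rational(-948715, 268)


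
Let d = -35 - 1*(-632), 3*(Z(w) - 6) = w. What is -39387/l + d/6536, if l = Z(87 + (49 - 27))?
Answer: -772224477/830072 ≈ -930.31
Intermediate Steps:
Z(w) = 6 + w/3
d = 597 (d = -35 + 632 = 597)
l = 127/3 (l = 6 + (87 + (49 - 27))/3 = 6 + (87 + 22)/3 = 6 + (1/3)*109 = 6 + 109/3 = 127/3 ≈ 42.333)
-39387/l + d/6536 = -39387/127/3 + 597/6536 = -39387*3/127 + 597*(1/6536) = -118161/127 + 597/6536 = -772224477/830072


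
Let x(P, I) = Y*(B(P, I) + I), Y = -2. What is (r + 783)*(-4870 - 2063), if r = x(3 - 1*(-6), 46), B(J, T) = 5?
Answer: -4721373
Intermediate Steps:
x(P, I) = -10 - 2*I (x(P, I) = -2*(5 + I) = -10 - 2*I)
r = -102 (r = -10 - 2*46 = -10 - 92 = -102)
(r + 783)*(-4870 - 2063) = (-102 + 783)*(-4870 - 2063) = 681*(-6933) = -4721373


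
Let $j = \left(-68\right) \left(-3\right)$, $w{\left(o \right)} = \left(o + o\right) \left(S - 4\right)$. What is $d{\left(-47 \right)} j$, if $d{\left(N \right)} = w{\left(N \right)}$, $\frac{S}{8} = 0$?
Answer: $76704$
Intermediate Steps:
$S = 0$ ($S = 8 \cdot 0 = 0$)
$w{\left(o \right)} = - 8 o$ ($w{\left(o \right)} = \left(o + o\right) \left(0 - 4\right) = 2 o \left(-4\right) = - 8 o$)
$d{\left(N \right)} = - 8 N$
$j = 204$
$d{\left(-47 \right)} j = \left(-8\right) \left(-47\right) 204 = 376 \cdot 204 = 76704$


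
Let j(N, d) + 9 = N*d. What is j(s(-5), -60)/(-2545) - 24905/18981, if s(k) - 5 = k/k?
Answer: -56379236/48306645 ≈ -1.1671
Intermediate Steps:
s(k) = 6 (s(k) = 5 + k/k = 5 + 1 = 6)
j(N, d) = -9 + N*d
j(s(-5), -60)/(-2545) - 24905/18981 = (-9 + 6*(-60))/(-2545) - 24905/18981 = (-9 - 360)*(-1/2545) - 24905*1/18981 = -369*(-1/2545) - 24905/18981 = 369/2545 - 24905/18981 = -56379236/48306645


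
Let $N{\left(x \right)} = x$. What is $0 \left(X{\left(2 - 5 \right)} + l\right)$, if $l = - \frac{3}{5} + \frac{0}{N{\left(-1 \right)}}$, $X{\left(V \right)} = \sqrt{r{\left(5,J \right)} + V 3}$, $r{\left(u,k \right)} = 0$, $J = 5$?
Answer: $0$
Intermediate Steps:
$X{\left(V \right)} = \sqrt{3} \sqrt{V}$ ($X{\left(V \right)} = \sqrt{0 + V 3} = \sqrt{0 + 3 V} = \sqrt{3 V} = \sqrt{3} \sqrt{V}$)
$l = - \frac{3}{5}$ ($l = - \frac{3}{5} + \frac{0}{-1} = \left(-3\right) \frac{1}{5} + 0 \left(-1\right) = - \frac{3}{5} + 0 = - \frac{3}{5} \approx -0.6$)
$0 \left(X{\left(2 - 5 \right)} + l\right) = 0 \left(\sqrt{3} \sqrt{2 - 5} - \frac{3}{5}\right) = 0 \left(\sqrt{3} \sqrt{-3} - \frac{3}{5}\right) = 0 \left(\sqrt{3} i \sqrt{3} - \frac{3}{5}\right) = 0 \left(3 i - \frac{3}{5}\right) = 0 \left(- \frac{3}{5} + 3 i\right) = 0$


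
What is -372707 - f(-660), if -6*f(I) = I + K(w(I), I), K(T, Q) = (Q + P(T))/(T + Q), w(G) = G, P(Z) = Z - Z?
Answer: -4473803/12 ≈ -3.7282e+5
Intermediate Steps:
P(Z) = 0
K(T, Q) = Q/(Q + T) (K(T, Q) = (Q + 0)/(T + Q) = Q/(Q + T))
f(I) = -1/12 - I/6 (f(I) = -(I + I/(I + I))/6 = -(I + I/((2*I)))/6 = -(I + I*(1/(2*I)))/6 = -(I + ½)/6 = -(½ + I)/6 = -1/12 - I/6)
-372707 - f(-660) = -372707 - (-1/12 - ⅙*(-660)) = -372707 - (-1/12 + 110) = -372707 - 1*1319/12 = -372707 - 1319/12 = -4473803/12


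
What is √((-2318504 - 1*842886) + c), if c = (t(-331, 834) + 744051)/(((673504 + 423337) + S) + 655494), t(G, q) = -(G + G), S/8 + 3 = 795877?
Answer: I*√208409795726084043159/8119327 ≈ 1778.0*I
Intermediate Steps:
S = 6366992 (S = -24 + 8*795877 = -24 + 6367016 = 6366992)
t(G, q) = -2*G
c = 744713/8119327 (c = (-2*(-331) + 744051)/(((673504 + 423337) + 6366992) + 655494) = (662 + 744051)/((1096841 + 6366992) + 655494) = 744713/(7463833 + 655494) = 744713/8119327 ≈ 0.091721)
√((-2318504 - 1*842886) + c) = √((-2318504 - 1*842886) + 744713/8119327) = √((-2318504 - 842886) + 744713/8119327) = √(-3161390 + 744713/8119327) = √(-25668358439817/8119327) = I*√208409795726084043159/8119327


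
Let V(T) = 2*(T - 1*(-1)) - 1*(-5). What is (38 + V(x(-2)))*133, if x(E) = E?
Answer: 5453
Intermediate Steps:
V(T) = 7 + 2*T (V(T) = 2*(T + 1) + 5 = 2*(1 + T) + 5 = (2 + 2*T) + 5 = 7 + 2*T)
(38 + V(x(-2)))*133 = (38 + (7 + 2*(-2)))*133 = (38 + (7 - 4))*133 = (38 + 3)*133 = 41*133 = 5453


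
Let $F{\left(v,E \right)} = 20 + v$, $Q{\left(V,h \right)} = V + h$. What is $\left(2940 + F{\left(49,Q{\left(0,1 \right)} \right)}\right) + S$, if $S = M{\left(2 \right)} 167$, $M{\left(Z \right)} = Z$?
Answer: $3343$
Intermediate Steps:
$S = 334$ ($S = 2 \cdot 167 = 334$)
$\left(2940 + F{\left(49,Q{\left(0,1 \right)} \right)}\right) + S = \left(2940 + \left(20 + 49\right)\right) + 334 = \left(2940 + 69\right) + 334 = 3009 + 334 = 3343$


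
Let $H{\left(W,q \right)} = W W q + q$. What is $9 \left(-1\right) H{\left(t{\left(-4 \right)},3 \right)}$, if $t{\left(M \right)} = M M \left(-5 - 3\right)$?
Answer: $-442395$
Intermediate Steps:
$t{\left(M \right)} = - 8 M^{2}$ ($t{\left(M \right)} = M^{2} \left(-5 - 3\right) = M^{2} \left(-8\right) = - 8 M^{2}$)
$H{\left(W,q \right)} = q + q W^{2}$ ($H{\left(W,q \right)} = W^{2} q + q = q W^{2} + q = q + q W^{2}$)
$9 \left(-1\right) H{\left(t{\left(-4 \right)},3 \right)} = 9 \left(-1\right) 3 \left(1 + \left(- 8 \left(-4\right)^{2}\right)^{2}\right) = - 9 \cdot 3 \left(1 + \left(\left(-8\right) 16\right)^{2}\right) = - 9 \cdot 3 \left(1 + \left(-128\right)^{2}\right) = - 9 \cdot 3 \left(1 + 16384\right) = - 9 \cdot 3 \cdot 16385 = \left(-9\right) 49155 = -442395$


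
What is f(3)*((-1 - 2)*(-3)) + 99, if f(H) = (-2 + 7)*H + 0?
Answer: 234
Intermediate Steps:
f(H) = 5*H (f(H) = 5*H + 0 = 5*H)
f(3)*((-1 - 2)*(-3)) + 99 = (5*3)*((-1 - 2)*(-3)) + 99 = 15*(-3*(-3)) + 99 = 15*9 + 99 = 135 + 99 = 234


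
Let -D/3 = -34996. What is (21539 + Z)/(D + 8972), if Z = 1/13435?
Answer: 144688233/765526300 ≈ 0.18900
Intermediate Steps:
D = 104988 (D = -3*(-34996) = 104988)
Z = 1/13435 ≈ 7.4432e-5
(21539 + Z)/(D + 8972) = (21539 + 1/13435)/(104988 + 8972) = (289376466/13435)/113960 = (289376466/13435)*(1/113960) = 144688233/765526300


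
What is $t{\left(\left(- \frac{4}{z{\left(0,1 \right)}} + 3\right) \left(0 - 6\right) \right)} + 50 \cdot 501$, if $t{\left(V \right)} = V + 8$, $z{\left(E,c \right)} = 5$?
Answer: $\frac{125224}{5} \approx 25045.0$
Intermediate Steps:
$t{\left(V \right)} = 8 + V$
$t{\left(\left(- \frac{4}{z{\left(0,1 \right)}} + 3\right) \left(0 - 6\right) \right)} + 50 \cdot 501 = \left(8 + \left(- \frac{4}{5} + 3\right) \left(0 - 6\right)\right) + 50 \cdot 501 = \left(8 + \left(\left(-4\right) \frac{1}{5} + 3\right) \left(0 - 6\right)\right) + 25050 = \left(8 + \left(- \frac{4}{5} + 3\right) \left(-6\right)\right) + 25050 = \left(8 + \frac{11}{5} \left(-6\right)\right) + 25050 = \left(8 - \frac{66}{5}\right) + 25050 = - \frac{26}{5} + 25050 = \frac{125224}{5}$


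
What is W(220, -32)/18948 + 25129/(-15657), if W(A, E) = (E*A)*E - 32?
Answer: 84737879/8240801 ≈ 10.283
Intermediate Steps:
W(A, E) = -32 + A*E² (W(A, E) = (A*E)*E - 32 = A*E² - 32 = -32 + A*E²)
W(220, -32)/18948 + 25129/(-15657) = (-32 + 220*(-32)²)/18948 + 25129/(-15657) = (-32 + 220*1024)*(1/18948) + 25129*(-1/15657) = (-32 + 225280)*(1/18948) - 25129/15657 = 225248*(1/18948) - 25129/15657 = 56312/4737 - 25129/15657 = 84737879/8240801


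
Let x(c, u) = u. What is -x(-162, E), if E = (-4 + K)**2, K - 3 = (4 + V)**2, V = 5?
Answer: -6400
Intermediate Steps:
K = 84 (K = 3 + (4 + 5)**2 = 3 + 9**2 = 3 + 81 = 84)
E = 6400 (E = (-4 + 84)**2 = 80**2 = 6400)
-x(-162, E) = -1*6400 = -6400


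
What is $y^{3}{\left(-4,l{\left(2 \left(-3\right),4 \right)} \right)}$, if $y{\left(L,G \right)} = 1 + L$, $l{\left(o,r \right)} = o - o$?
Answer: $-27$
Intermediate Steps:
$l{\left(o,r \right)} = 0$
$y^{3}{\left(-4,l{\left(2 \left(-3\right),4 \right)} \right)} = \left(1 - 4\right)^{3} = \left(-3\right)^{3} = -27$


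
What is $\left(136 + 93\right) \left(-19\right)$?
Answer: $-4351$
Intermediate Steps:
$\left(136 + 93\right) \left(-19\right) = 229 \left(-19\right) = -4351$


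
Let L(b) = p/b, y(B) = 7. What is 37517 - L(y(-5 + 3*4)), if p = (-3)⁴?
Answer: 262538/7 ≈ 37505.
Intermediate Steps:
p = 81
L(b) = 81/b
37517 - L(y(-5 + 3*4)) = 37517 - 81/7 = 262538/7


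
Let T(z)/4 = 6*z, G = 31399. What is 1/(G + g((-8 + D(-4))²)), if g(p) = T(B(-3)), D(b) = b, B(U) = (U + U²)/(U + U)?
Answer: 1/31375 ≈ 3.1873e-5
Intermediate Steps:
B(U) = (U + U²)/(2*U) (B(U) = (U + U²)/((2*U)) = (U + U²)*(1/(2*U)) = (U + U²)/(2*U))
T(z) = 24*z (T(z) = 4*(6*z) = 24*z)
g(p) = -24 (g(p) = 24*(½ + (½)*(-3)) = 24*(½ - 3/2) = 24*(-1) = -24)
1/(G + g((-8 + D(-4))²)) = 1/(31399 - 24) = 1/31375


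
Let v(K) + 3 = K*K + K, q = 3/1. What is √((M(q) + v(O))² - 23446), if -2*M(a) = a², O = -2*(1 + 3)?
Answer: 75*I*√15/2 ≈ 145.24*I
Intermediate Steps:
q = 3 (q = 3*1 = 3)
O = -8 (O = -2*4 = -8)
M(a) = -a²/2
v(K) = -3 + K + K² (v(K) = -3 + (K*K + K) = -3 + (K² + K) = -3 + (K + K²) = -3 + K + K²)
√((M(q) + v(O))² - 23446) = √((-½*3² + (-3 - 8 + (-8)²))² - 23446) = √((-½*9 + (-3 - 8 + 64))² - 23446) = √((-9/2 + 53)² - 23446) = √((97/2)² - 23446) = √(9409/4 - 23446) = √(-84375/4) = 75*I*√15/2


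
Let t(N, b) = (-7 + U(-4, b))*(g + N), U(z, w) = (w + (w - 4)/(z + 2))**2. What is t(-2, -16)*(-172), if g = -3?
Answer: 24940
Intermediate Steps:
U(z, w) = (w + (-4 + w)/(2 + z))**2
t(N, b) = (-7 + (-4 - b)**2/4)*(-3 + N) (t(N, b) = (-7 + (-4 + 3*b + b*(-4))**2/(2 - 4)**2)*(-3 + N) = (-7 + (-4 + 3*b - 4*b)**2/(-2)**2)*(-3 + N) = (-7 + (-4 - b)**2/4)*(-3 + N))
t(-2, -16)*(-172) = (21 - 7*(-2) - 3*(4 - 16)**2/4 + (1/4)*(-2)*(4 - 16)**2)*(-172) = (21 + 14 - 3/4*(-12)**2 + (1/4)*(-2)*(-12)**2)*(-172) = (21 + 14 - 3/4*144 + (1/4)*(-2)*144)*(-172) = (21 + 14 - 108 - 72)*(-172) = -145*(-172) = 24940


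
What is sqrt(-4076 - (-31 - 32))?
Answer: I*sqrt(4013) ≈ 63.348*I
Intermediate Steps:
sqrt(-4076 - (-31 - 32)) = sqrt(-4076 - 1*(-63)) = sqrt(-4076 + 63) = sqrt(-4013) = I*sqrt(4013)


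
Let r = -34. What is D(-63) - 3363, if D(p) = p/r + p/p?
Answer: -114245/34 ≈ -3360.1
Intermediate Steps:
D(p) = 1 - p/34 (D(p) = p/(-34) + p/p = p*(-1/34) + 1 = -p/34 + 1 = 1 - p/34)
D(-63) - 3363 = (1 - 1/34*(-63)) - 3363 = (1 + 63/34) - 3363 = 97/34 - 3363 = -114245/34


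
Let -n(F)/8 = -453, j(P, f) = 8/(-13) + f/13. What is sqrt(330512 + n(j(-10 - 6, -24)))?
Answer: 2*sqrt(83534) ≈ 578.04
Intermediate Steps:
j(P, f) = -8/13 + f/13 (j(P, f) = 8*(-1/13) + f*(1/13) = -8/13 + f/13)
n(F) = 3624 (n(F) = -8*(-453) = 3624)
sqrt(330512 + n(j(-10 - 6, -24))) = sqrt(330512 + 3624) = sqrt(334136) = 2*sqrt(83534)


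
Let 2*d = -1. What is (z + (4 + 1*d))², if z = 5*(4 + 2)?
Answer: 4489/4 ≈ 1122.3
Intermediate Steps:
d = -½ (d = (½)*(-1) = -½ ≈ -0.50000)
z = 30 (z = 5*6 = 30)
(z + (4 + 1*d))² = (30 + (4 + 1*(-½)))² = (30 + (4 - ½))² = (30 + 7/2)² = (67/2)² = 4489/4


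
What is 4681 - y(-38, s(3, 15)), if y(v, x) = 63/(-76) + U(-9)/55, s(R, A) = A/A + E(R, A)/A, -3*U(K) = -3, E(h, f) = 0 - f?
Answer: 19569969/4180 ≈ 4681.8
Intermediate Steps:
E(h, f) = -f
U(K) = 1 (U(K) = -⅓*(-3) = 1)
s(R, A) = 0 (s(R, A) = A/A + (-A)/A = 1 - 1 = 0)
y(v, x) = -3389/4180 (y(v, x) = 63/(-76) + 1/55 = 63*(-1/76) + 1*(1/55) = -63/76 + 1/55 = -3389/4180)
4681 - y(-38, s(3, 15)) = 4681 - 1*(-3389/4180) = 4681 + 3389/4180 = 19569969/4180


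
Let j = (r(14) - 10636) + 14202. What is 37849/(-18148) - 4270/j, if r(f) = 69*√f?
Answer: -29042880783/8829491996 + 147315*√14/6324851 ≈ -3.2022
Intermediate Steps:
j = 3566 + 69*√14 (j = (69*√14 - 10636) + 14202 = (-10636 + 69*√14) + 14202 = 3566 + 69*√14 ≈ 3824.2)
37849/(-18148) - 4270/j = 37849/(-18148) - 4270/(3566 + 69*√14) = 37849*(-1/18148) - 4270/(3566 + 69*√14) = -37849/18148 - 4270/(3566 + 69*√14)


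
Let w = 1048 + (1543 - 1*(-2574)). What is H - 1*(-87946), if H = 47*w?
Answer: 330701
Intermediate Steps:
w = 5165 (w = 1048 + (1543 + 2574) = 1048 + 4117 = 5165)
H = 242755 (H = 47*5165 = 242755)
H - 1*(-87946) = 242755 - 1*(-87946) = 242755 + 87946 = 330701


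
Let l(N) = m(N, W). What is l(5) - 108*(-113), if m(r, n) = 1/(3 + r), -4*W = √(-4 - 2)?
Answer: 97633/8 ≈ 12204.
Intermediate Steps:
W = -I*√6/4 (W = -√(-4 - 2)/4 = -I*√6/4 ≈ -0.61237*I)
l(N) = 1/(3 + N)
l(5) - 108*(-113) = 1/(3 + 5) - 108*(-113) = 1/8 + 12204 = ⅛ + 12204 = 97633/8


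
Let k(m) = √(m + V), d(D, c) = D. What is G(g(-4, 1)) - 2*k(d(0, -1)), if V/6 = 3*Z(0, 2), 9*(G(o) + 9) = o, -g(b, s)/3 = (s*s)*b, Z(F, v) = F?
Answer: -23/3 ≈ -7.6667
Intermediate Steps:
g(b, s) = -3*b*s² (g(b, s) = -3*s*s*b = -3*s²*b = -3*b*s²)
G(o) = -9 + o/9
V = 0 (V = 6*(3*0) = 6*0 = 0)
k(m) = √m (k(m) = √(m + 0) = √m)
G(g(-4, 1)) - 2*k(d(0, -1)) = (-9 + (-3*(-4)*1²)/9) - 2*√0 = (-9 + (-3*(-4)*1)/9) - 2*0 = (-9 + (⅑)*12) + 0 = (-9 + 4/3) + 0 = -23/3 + 0 = -23/3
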